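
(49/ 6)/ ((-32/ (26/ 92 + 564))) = -1271893/ 8832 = -144.01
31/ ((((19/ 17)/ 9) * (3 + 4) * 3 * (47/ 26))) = 41106/ 6251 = 6.58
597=597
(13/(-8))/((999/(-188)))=611/1998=0.31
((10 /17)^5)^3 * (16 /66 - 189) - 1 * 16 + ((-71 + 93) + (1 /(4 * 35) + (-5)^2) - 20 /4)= 343056656908058896976329 /13224394497975348963660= 25.94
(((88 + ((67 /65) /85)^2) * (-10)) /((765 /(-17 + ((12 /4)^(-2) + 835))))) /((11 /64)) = -2531702863040896 /462371641875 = -5475.47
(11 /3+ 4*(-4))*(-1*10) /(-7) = -370 /21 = -17.62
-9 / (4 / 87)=-195.75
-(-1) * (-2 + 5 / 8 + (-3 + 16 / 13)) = -327 / 104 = -3.14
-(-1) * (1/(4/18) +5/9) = 5.06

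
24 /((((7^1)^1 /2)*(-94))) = -24 /329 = -0.07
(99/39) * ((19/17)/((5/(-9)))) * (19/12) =-35739/4420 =-8.09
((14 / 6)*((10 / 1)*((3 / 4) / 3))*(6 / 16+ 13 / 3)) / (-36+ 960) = 565 / 19008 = 0.03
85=85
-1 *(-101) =101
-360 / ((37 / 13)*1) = -4680 / 37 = -126.49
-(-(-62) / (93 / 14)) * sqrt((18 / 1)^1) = -28 * sqrt(2) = -39.60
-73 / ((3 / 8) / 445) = -259880 / 3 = -86626.67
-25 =-25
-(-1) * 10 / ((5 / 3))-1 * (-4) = 10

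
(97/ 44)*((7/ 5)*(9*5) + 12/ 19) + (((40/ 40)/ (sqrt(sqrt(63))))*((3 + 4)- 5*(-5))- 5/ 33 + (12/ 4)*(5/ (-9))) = 149.82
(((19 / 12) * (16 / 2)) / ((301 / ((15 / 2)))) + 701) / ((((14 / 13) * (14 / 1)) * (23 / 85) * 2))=29157635 / 339227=85.95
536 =536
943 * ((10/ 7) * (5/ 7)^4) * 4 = 23575000/ 16807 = 1402.69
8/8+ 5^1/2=7/2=3.50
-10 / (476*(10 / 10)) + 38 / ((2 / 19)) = 85913 / 238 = 360.98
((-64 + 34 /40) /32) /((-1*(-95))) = -1263 /60800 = -0.02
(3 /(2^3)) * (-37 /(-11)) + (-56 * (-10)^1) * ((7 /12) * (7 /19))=610007 /5016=121.61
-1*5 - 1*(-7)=2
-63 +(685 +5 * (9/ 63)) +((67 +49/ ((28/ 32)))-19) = 726.71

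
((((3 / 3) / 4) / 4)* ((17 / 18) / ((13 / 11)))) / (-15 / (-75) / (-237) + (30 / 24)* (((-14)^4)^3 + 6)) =73865 / 104804366416983275952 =0.00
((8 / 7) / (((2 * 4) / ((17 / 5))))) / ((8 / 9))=153 / 280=0.55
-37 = -37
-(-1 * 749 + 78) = 671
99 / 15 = 33 / 5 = 6.60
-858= -858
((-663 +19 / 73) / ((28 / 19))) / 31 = -229805 / 15841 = -14.51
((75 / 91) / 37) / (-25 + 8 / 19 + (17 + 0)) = -475 / 161616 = -0.00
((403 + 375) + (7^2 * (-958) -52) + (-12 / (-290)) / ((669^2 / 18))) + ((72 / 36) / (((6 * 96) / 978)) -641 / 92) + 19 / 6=-122637053149669 / 2653539440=-46216.40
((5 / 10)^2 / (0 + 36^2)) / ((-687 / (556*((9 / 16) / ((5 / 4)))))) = -139 / 1978560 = -0.00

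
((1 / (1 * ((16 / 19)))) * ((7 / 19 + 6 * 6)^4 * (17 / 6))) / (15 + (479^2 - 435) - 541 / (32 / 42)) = 25.78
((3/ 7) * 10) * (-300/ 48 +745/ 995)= -65685/ 2786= -23.58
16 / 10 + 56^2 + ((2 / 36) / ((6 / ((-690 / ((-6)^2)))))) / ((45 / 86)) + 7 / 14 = 45748553 / 14580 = 3137.76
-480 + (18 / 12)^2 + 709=231.25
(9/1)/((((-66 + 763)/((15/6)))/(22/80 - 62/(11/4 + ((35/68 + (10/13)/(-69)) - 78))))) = 906397443/25422288784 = 0.04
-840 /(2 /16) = -6720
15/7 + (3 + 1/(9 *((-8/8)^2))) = 5.25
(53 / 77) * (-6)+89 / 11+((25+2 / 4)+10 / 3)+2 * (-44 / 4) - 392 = -176117 / 462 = -381.21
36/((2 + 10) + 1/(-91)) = 3276/1091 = 3.00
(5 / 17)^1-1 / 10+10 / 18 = 1147 / 1530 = 0.75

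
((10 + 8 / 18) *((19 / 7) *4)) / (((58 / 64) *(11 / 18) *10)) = 228608 / 11165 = 20.48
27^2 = 729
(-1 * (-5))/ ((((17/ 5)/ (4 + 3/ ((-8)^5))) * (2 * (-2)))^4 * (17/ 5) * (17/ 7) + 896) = 32278846743203307528859375/ 12908522262854118918615784064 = 0.00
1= 1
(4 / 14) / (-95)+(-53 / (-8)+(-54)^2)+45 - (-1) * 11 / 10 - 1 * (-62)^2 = -4656479 / 5320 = -875.28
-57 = -57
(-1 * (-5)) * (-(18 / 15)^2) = -36 / 5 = -7.20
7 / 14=1 / 2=0.50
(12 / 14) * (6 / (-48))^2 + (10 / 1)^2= 22403 / 224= 100.01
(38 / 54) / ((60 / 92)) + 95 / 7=41534 / 2835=14.65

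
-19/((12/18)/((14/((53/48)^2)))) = -327.27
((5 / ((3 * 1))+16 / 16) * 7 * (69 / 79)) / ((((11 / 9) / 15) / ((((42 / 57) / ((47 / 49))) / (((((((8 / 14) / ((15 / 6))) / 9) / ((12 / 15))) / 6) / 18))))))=405796275360 / 776017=522921.89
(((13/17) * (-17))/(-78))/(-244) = -1/1464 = -0.00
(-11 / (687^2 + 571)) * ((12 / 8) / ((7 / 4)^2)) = -66 / 5788615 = -0.00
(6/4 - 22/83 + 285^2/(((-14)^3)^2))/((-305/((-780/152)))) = 30362245485/1448637549184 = 0.02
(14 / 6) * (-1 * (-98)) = 686 / 3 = 228.67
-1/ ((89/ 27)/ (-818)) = 22086/ 89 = 248.16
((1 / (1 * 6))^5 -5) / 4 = -1.25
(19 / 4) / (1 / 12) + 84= 141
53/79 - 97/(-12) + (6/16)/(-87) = 481105/54984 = 8.75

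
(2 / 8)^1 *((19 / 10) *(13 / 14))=247 / 560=0.44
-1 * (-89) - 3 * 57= -82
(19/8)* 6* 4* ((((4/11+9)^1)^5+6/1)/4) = 660841301793/644204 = 1025826.14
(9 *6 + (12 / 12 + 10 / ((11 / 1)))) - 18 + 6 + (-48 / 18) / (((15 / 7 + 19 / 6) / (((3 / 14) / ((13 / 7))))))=1398369 / 31889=43.85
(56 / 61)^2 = 0.84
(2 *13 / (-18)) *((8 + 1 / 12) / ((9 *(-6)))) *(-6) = -1261 / 972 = -1.30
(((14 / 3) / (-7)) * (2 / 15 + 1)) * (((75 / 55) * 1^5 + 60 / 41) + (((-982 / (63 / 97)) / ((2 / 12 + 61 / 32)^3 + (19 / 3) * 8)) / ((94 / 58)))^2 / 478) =-1226934819446229770128299694 / 486180759606374528987529315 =-2.52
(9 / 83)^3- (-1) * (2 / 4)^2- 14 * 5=-159525657 / 2287148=-69.75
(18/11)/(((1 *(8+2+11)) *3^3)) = 2/693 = 0.00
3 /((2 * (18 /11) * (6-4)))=0.46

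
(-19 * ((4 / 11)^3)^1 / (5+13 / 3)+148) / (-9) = -1378004 / 83853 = -16.43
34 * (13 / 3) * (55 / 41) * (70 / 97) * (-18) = -2567.31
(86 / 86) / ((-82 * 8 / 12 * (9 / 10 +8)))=-15 / 7298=-0.00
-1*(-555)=555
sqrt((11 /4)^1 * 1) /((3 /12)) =2 * sqrt(11) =6.63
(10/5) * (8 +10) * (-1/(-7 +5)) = 18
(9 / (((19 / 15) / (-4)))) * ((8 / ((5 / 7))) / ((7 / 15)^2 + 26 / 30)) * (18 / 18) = -340200 / 1159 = -293.53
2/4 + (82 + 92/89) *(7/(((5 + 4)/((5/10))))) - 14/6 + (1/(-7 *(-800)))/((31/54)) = 30.46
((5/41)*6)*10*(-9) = -2700/41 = -65.85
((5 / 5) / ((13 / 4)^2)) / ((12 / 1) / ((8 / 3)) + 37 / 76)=1216 / 64051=0.02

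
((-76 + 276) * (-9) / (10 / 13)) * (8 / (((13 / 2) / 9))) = -25920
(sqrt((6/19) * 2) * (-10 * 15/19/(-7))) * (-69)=-20700 * sqrt(57)/2527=-61.84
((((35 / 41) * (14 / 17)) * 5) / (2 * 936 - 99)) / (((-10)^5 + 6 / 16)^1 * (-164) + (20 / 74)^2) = 6708100 / 55490313556900953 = 0.00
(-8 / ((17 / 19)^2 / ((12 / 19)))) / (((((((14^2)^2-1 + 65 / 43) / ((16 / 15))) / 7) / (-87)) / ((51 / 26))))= 191060352 / 912680275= 0.21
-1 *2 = -2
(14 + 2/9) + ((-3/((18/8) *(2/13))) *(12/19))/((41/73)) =31384/7011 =4.48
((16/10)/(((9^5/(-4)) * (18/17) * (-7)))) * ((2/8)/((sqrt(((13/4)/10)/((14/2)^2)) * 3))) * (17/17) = 136 * sqrt(130)/103630995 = 0.00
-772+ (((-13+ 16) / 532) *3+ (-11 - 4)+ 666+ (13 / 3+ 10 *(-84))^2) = 3343066801 / 4788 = 698217.79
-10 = -10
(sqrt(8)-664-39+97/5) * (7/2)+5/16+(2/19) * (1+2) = -3635797/1520+7 * sqrt(2) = -2382.07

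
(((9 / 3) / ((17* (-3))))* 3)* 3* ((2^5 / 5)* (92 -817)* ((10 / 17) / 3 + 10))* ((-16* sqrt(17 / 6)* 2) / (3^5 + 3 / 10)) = -386048000* sqrt(102) / 703137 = -5545.00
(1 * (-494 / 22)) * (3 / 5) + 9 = -246 / 55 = -4.47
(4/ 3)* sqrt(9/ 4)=2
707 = 707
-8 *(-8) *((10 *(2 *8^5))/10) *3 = 12582912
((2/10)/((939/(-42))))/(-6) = 7/4695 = 0.00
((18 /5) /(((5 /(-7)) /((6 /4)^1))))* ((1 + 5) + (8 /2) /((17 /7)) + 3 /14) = -50517 /850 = -59.43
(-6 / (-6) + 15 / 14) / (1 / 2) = 29 / 7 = 4.14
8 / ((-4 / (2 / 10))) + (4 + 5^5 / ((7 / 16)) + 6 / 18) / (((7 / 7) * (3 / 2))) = 1500784 / 315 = 4764.39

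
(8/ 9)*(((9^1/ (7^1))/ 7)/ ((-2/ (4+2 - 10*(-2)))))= -104/ 49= -2.12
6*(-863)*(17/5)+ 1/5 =-17605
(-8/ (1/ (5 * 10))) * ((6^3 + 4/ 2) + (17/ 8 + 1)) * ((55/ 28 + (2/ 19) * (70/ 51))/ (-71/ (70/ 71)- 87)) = 12651666875/ 10785939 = 1172.98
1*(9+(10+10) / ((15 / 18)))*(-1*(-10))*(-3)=-990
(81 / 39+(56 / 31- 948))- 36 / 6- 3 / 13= -950.35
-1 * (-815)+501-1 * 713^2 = -507053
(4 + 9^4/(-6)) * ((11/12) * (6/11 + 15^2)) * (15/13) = -27030495/104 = -259908.61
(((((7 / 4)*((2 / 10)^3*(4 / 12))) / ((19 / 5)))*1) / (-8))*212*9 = -1113 / 3800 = -0.29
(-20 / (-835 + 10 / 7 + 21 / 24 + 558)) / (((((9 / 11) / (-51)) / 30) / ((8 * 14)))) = -234572800 / 15383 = -15248.83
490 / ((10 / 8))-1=391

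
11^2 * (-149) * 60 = -1081740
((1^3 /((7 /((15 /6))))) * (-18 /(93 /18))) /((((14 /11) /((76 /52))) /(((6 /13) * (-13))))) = 169290 /19747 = 8.57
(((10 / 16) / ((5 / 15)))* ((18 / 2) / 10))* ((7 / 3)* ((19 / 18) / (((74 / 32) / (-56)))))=-3724 / 37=-100.65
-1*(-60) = 60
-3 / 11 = -0.27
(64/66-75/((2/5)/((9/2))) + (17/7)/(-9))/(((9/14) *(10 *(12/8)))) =-467387/5346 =-87.43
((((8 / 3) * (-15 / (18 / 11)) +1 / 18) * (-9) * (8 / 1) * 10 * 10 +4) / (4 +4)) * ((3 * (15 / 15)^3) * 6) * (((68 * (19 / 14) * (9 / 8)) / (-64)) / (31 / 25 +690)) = -2610413325 / 2815232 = -927.25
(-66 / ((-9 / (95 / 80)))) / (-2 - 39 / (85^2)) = -1510025 / 347736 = -4.34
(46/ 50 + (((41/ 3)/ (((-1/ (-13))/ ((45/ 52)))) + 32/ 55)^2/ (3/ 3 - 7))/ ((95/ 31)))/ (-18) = 1879558501/ 26136000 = 71.91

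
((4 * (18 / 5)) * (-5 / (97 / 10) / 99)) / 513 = -80 / 547371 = -0.00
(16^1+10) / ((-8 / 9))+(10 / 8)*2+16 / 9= -899 / 36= -24.97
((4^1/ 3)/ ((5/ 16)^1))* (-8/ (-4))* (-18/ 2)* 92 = -35328/ 5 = -7065.60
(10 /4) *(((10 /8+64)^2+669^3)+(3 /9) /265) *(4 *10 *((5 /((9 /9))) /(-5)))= -19043275233455 /636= -29942256656.38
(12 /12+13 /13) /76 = 0.03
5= 5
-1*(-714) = 714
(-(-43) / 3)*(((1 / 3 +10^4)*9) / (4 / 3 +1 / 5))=841332.39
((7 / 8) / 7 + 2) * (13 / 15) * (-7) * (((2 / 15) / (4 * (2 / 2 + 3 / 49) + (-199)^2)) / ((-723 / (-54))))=-75803 / 23384916850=-0.00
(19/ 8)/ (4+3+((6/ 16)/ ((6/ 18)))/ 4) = 76/ 233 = 0.33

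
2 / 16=1 / 8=0.12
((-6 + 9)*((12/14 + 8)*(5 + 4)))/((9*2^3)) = 93/28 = 3.32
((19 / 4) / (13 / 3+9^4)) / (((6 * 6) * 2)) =19 / 1890816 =0.00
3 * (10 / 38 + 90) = 5145 / 19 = 270.79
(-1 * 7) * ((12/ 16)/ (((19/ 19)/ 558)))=-5859/ 2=-2929.50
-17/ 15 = -1.13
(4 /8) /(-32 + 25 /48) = -24 /1511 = -0.02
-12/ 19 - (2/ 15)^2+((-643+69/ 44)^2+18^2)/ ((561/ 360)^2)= 3067080564620276/ 18088589475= 169558.86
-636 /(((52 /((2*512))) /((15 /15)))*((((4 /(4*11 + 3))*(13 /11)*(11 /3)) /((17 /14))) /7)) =-48783744 /169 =-288661.21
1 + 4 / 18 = 11 / 9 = 1.22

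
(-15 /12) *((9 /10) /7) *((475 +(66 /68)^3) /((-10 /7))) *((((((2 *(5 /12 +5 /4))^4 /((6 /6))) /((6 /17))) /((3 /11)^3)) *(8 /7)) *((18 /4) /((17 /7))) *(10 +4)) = 21784703103625 /795906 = 27370949.71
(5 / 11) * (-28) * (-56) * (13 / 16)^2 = 41405 / 88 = 470.51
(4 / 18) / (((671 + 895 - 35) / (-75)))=-50 / 4593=-0.01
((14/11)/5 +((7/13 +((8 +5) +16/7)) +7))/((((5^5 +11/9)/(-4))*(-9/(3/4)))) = 346527/140820680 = 0.00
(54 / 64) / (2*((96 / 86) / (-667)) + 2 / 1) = 774387 / 1832512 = 0.42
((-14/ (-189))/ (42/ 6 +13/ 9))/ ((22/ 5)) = 5/ 2508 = 0.00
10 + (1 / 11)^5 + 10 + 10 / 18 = 29794444 / 1449459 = 20.56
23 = 23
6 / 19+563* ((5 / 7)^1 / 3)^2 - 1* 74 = -349975 / 8379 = -41.77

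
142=142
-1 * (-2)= 2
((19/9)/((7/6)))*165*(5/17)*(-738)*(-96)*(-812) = -5051879152.94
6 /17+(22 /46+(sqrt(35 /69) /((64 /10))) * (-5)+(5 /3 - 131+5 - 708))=-975352 /1173 - 25 * sqrt(2415) /2208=-832.06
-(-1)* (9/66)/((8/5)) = 15/176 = 0.09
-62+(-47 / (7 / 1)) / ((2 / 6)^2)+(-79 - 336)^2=1204718 / 7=172102.57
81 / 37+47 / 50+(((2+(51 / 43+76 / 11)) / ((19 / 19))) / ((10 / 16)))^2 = 109278927181 / 413898650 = 264.02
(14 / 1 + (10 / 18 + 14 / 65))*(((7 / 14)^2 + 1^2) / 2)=8641 / 936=9.23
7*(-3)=-21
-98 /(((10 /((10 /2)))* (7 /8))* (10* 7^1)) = -4 /5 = -0.80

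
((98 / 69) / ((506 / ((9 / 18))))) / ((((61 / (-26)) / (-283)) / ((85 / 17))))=901355 / 1064877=0.85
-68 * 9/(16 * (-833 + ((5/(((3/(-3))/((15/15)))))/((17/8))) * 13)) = 2601/58724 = 0.04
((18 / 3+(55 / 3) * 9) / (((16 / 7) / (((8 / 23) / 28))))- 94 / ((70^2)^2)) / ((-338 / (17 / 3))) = -2181149249 / 139990305000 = -0.02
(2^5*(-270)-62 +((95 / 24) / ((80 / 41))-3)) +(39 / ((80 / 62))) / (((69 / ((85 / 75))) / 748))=-613207769 / 73600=-8331.63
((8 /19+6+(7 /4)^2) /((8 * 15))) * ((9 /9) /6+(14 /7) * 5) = 58621 /72960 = 0.80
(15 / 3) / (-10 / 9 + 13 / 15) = -20.45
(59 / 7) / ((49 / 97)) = 5723 / 343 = 16.69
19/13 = 1.46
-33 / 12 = -11 / 4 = -2.75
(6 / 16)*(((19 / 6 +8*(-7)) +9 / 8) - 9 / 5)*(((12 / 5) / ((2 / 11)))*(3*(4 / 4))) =-635679 / 800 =-794.60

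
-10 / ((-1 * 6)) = 5 / 3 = 1.67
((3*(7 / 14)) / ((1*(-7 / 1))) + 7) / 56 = 95 / 784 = 0.12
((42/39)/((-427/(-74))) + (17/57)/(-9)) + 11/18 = 622097/813618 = 0.76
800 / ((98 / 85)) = 34000 / 49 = 693.88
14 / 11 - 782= -8588 / 11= -780.73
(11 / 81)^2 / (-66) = -11 / 39366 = -0.00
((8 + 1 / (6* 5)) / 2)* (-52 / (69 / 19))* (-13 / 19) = 40729 / 1035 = 39.35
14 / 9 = 1.56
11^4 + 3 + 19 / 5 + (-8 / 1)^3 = 70679 / 5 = 14135.80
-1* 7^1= -7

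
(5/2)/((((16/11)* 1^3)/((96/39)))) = 55/13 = 4.23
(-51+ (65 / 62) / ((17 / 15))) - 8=-61211 / 1054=-58.07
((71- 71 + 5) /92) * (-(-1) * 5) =25 /92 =0.27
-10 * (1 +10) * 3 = -330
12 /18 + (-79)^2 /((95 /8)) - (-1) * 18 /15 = 150316 /285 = 527.42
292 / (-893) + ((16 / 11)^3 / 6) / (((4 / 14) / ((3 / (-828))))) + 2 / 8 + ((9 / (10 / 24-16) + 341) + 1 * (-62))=4656748521077 / 16730494308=278.34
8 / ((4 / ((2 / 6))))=2 / 3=0.67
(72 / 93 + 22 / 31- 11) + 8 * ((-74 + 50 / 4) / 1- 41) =-25715 / 31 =-829.52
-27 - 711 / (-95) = -1854 / 95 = -19.52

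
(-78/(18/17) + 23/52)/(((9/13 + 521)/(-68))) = 194191/20346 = 9.54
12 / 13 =0.92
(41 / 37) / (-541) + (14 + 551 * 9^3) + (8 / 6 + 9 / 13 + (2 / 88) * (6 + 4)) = 6898949631781 / 17174586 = 401695.25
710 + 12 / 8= 1423 / 2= 711.50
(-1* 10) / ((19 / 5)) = -50 / 19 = -2.63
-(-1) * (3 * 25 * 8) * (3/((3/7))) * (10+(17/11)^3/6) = 59341100/1331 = 44583.85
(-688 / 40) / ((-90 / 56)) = 2408 / 225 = 10.70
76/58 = 38/29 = 1.31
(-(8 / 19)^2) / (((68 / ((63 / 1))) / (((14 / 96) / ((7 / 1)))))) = -21 / 6137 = -0.00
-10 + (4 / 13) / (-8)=-261 / 26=-10.04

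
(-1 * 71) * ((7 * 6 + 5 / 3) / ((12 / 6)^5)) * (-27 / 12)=27903 / 128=217.99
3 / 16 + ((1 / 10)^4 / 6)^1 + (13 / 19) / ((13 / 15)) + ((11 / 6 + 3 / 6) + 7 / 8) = 1590423 / 380000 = 4.19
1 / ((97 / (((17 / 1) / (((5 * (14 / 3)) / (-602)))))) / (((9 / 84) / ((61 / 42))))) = -19737 / 59170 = -0.33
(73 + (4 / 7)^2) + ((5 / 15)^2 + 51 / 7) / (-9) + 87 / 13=4086326 / 51597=79.20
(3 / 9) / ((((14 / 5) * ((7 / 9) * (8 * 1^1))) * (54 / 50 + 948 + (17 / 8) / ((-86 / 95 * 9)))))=145125 / 7196983241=0.00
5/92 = 0.05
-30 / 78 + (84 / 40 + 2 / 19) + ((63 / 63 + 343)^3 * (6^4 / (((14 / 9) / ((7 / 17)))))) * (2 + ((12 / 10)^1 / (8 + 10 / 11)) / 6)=58111682647840977 / 2057510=28243693905.66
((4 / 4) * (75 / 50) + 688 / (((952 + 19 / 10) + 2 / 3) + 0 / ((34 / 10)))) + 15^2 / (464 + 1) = 4802031 / 1775494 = 2.70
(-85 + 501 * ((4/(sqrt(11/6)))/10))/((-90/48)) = 136/3 - 2672 * sqrt(66)/275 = -33.60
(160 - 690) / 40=-53 / 4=-13.25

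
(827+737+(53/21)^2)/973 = 692533/429093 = 1.61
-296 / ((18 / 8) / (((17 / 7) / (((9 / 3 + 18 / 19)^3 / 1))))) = -138057952 / 26578125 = -5.19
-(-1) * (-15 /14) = -15 /14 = -1.07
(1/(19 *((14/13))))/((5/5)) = 13/266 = 0.05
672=672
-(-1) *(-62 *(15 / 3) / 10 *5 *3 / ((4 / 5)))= -2325 / 4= -581.25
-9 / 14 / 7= -9 / 98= -0.09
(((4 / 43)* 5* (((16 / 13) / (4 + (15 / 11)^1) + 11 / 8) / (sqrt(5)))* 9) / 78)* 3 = 88605* sqrt(5) / 1715012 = 0.12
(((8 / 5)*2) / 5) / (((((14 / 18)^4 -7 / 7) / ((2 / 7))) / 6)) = -19683 / 11375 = -1.73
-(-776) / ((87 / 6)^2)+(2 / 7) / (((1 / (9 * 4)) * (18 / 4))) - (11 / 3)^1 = 40795 / 17661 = 2.31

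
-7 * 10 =-70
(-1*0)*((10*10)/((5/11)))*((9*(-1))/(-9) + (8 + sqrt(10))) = 0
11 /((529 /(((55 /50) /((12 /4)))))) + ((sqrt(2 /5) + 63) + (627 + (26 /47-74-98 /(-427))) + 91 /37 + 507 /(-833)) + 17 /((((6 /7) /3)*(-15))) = sqrt(10) /5 + 86197867771427 /140233361709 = 615.31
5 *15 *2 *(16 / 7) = 2400 / 7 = 342.86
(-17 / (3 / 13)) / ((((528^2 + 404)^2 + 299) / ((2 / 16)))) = -17 / 143900196264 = -0.00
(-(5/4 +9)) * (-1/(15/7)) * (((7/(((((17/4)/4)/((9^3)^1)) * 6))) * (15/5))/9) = 108486/85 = 1276.31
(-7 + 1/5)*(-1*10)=68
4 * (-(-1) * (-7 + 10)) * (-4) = -48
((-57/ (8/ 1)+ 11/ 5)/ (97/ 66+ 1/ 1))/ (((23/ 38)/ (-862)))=2840.05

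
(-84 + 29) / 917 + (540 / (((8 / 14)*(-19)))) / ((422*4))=-2630525 / 29410024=-0.09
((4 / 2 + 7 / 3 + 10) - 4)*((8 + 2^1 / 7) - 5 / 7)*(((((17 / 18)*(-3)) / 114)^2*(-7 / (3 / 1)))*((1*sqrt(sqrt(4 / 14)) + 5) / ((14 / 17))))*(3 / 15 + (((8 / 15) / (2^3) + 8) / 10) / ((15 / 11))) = -14376337079 / 26527435200 - 14376337079*2^(1 / 4)*7^(3 / 4) / 928460232000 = -0.62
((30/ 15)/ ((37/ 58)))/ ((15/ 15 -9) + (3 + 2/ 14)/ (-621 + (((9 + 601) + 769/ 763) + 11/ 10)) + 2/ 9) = -35416134/ 91854535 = -0.39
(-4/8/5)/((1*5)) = -1/50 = -0.02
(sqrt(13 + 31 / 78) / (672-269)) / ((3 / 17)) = 17 * sqrt(81510) / 94302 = 0.05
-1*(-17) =17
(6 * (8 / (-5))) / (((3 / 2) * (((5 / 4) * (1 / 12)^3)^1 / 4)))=-884736 / 25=-35389.44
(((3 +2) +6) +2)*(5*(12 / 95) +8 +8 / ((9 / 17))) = 52780 / 171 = 308.65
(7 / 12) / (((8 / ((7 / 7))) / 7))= 49 / 96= 0.51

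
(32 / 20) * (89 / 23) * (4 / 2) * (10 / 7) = 2848 / 161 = 17.69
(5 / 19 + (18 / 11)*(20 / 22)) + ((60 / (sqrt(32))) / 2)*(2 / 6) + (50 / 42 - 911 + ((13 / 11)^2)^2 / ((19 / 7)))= -5300461982 / 5841759 + 5*sqrt(2) / 4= -905.57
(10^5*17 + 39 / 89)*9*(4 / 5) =12240003.16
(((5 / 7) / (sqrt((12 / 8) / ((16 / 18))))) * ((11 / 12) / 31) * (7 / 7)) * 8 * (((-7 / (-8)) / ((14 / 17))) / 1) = 935 * sqrt(3) / 11718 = 0.14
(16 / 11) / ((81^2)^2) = 16 / 473513931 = 0.00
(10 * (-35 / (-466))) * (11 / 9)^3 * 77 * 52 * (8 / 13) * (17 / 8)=1219595300 / 169857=7180.13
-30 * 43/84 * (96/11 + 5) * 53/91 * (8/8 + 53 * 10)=-913662495/14014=-65196.41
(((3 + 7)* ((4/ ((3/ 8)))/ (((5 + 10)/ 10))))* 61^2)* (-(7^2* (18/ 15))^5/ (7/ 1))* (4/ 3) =-22141369463980032/ 625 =-35426191142368.05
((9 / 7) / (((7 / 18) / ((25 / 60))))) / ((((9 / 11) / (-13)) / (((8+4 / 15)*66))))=-585156 / 49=-11941.96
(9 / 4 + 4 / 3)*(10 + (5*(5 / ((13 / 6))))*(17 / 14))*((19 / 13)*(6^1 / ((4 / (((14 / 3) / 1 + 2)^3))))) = 1785145000 / 31941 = 55888.83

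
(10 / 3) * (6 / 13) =20 / 13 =1.54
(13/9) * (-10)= -130/9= -14.44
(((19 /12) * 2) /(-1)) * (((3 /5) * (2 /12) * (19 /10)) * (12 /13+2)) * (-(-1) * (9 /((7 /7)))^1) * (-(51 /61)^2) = 53520777 /4837300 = 11.06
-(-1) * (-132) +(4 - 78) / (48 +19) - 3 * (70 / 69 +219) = -1222241 / 1541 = -793.15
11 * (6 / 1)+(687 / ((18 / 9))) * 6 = 2127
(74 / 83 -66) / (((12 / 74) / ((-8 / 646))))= 399896 / 80427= 4.97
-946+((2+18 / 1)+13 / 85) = -78697 / 85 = -925.85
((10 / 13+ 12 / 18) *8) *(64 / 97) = 7.58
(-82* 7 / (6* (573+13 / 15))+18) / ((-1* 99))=-153509 / 852192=-0.18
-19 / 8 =-2.38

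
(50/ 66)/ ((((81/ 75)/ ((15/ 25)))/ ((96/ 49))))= 4000/ 4851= 0.82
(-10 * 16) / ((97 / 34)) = -5440 / 97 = -56.08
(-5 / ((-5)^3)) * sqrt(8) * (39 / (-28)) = -39 * sqrt(2) / 350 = -0.16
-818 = -818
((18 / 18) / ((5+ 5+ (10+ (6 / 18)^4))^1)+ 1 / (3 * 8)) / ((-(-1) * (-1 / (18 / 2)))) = -10695 / 12968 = -0.82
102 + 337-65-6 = 368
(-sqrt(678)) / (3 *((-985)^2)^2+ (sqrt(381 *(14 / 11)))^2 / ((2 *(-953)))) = -10483 *sqrt(678) / 29604093180602958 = -0.00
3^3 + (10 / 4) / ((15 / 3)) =27.50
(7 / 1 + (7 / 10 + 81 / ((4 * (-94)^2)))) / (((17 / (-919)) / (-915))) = 228913955373 / 600848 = 380984.80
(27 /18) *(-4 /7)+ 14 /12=0.31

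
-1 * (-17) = 17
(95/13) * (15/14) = 1425/182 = 7.83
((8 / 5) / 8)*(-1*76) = -76 / 5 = -15.20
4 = 4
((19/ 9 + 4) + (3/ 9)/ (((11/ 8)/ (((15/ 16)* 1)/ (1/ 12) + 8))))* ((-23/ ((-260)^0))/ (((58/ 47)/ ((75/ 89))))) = -2621425/ 15486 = -169.28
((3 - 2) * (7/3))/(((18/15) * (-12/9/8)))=-35/3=-11.67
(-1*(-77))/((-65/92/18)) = -127512/65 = -1961.72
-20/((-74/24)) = 240/37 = 6.49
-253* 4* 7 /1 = -7084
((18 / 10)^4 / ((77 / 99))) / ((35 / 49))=59049 / 3125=18.90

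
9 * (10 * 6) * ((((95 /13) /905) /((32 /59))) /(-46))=-0.17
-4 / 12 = -1 / 3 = -0.33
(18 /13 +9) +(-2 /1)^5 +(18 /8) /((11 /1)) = -12247 /572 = -21.41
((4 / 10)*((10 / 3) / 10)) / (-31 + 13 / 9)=-3 / 665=-0.00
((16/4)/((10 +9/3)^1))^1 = 0.31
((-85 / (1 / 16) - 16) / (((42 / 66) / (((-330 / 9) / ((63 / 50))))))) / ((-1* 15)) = -16649600 / 3969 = -4194.91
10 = 10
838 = 838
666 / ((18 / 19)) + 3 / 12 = 2813 / 4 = 703.25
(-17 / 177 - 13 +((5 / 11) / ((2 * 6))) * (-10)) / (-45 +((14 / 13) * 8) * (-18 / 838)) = 285809537 / 958402962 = 0.30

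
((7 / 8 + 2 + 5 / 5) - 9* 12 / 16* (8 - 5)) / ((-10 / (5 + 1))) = 393 / 40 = 9.82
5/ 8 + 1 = 13/ 8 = 1.62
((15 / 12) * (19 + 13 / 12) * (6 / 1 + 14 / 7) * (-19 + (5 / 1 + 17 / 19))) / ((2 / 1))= -100015 / 76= -1315.99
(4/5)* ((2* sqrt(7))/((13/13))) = 8* sqrt(7)/5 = 4.23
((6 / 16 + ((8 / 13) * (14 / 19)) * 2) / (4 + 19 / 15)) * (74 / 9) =468605 / 234156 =2.00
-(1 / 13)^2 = -1 / 169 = -0.01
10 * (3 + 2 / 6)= 100 / 3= 33.33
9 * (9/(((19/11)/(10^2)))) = 89100/19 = 4689.47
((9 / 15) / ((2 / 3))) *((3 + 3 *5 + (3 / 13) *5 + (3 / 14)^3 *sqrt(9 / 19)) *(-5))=-2241 / 26 - 729 *sqrt(19) / 104272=-86.22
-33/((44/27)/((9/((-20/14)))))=127.58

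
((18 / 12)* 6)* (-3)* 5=-135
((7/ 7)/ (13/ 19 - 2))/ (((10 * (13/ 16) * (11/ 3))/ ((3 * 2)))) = -2736/ 17875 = -0.15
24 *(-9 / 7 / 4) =-54 / 7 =-7.71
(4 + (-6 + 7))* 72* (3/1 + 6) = 3240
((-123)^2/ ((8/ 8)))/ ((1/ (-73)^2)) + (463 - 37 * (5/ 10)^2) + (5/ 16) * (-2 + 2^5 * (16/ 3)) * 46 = 241875958/ 3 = 80625319.33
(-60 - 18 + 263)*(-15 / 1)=-2775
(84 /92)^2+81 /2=43731 /1058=41.33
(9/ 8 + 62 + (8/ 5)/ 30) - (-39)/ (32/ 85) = 400253/ 2400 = 166.77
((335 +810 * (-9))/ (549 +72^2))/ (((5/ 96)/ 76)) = -260224/ 147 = -1770.23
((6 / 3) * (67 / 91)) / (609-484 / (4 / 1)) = 67 / 22204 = 0.00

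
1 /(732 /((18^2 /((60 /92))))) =207 /305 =0.68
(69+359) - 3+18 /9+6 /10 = 2138 /5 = 427.60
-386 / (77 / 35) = -1930 / 11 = -175.45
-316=-316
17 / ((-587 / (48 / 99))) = -272 / 19371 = -0.01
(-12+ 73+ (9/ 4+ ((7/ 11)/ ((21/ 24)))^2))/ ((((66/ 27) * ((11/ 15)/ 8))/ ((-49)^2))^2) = 12972820506830100/ 1771561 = 7322818975.37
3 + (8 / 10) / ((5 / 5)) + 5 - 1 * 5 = 19 / 5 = 3.80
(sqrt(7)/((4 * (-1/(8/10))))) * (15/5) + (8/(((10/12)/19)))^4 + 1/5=691798081661/625 - 3 * sqrt(7)/5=1106876929.07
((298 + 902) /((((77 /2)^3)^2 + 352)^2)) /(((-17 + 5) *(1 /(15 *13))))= -0.00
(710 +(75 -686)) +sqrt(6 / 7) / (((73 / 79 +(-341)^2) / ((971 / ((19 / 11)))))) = 843799 * sqrt(42) / 1221774176 +99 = 99.00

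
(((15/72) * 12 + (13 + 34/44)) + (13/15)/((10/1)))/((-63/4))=-53986/51975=-1.04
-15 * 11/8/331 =-0.06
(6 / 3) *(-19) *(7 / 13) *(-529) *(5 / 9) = 703570 / 117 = 6013.42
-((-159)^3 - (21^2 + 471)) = 4020591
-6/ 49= -0.12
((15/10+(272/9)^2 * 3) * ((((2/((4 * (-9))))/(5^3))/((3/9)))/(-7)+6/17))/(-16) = -4666060333/77112000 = -60.51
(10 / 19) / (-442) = -5 / 4199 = -0.00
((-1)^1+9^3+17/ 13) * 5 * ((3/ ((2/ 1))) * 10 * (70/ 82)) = 24887625/ 533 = 46693.48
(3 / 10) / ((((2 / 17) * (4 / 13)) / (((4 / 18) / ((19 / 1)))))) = 221 / 2280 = 0.10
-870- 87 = -957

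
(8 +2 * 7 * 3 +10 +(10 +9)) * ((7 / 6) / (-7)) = -79 / 6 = -13.17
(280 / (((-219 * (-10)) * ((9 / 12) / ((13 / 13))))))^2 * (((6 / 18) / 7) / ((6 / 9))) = 896 / 431649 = 0.00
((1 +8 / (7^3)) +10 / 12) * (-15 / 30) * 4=-3821 / 1029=-3.71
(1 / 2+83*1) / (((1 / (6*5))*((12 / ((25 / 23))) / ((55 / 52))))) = 239.99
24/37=0.65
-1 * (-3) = 3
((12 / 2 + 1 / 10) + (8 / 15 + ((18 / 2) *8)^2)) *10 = 155719 / 3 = 51906.33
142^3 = 2863288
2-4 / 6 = 4 / 3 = 1.33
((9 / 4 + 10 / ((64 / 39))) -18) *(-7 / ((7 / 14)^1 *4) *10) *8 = 10815 / 4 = 2703.75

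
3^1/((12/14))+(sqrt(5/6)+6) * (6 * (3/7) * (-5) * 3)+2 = -3163/14 - 45 * sqrt(30)/7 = -261.14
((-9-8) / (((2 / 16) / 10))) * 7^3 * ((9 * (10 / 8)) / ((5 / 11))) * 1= -11545380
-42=-42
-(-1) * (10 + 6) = 16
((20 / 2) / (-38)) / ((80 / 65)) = -0.21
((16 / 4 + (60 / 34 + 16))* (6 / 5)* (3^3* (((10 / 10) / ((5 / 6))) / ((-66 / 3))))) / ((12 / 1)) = -2997 / 935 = -3.21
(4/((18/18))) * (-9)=-36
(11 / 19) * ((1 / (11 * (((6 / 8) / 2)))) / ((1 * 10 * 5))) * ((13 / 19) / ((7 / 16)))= 832 / 189525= 0.00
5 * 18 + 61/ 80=7261/ 80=90.76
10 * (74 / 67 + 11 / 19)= 21430 / 1273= 16.83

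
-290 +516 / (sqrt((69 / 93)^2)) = 9326 / 23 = 405.48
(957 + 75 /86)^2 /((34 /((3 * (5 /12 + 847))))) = 69006530241801 /1005856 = 68604780.65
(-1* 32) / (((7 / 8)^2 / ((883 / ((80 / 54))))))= -6103296 / 245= -24911.41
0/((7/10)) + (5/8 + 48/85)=809/680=1.19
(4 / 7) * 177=708 / 7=101.14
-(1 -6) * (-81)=-405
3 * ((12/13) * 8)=288/13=22.15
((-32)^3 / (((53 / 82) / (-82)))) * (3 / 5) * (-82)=-54201679872 / 265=-204534641.03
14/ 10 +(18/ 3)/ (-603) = 1397/ 1005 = 1.39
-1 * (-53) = 53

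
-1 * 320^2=-102400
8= 8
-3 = -3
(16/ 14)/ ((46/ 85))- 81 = -12701/ 161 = -78.89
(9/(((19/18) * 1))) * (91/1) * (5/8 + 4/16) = 51597/76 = 678.91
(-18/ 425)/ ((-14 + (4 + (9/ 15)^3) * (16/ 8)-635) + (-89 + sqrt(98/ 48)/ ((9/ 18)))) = 0.00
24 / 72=1 / 3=0.33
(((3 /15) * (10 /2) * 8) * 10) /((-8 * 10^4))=-1 /1000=-0.00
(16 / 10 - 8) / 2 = -16 / 5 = -3.20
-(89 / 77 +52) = -4093 / 77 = -53.16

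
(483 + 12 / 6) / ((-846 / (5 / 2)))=-2425 / 1692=-1.43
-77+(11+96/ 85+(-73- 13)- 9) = -13589/ 85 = -159.87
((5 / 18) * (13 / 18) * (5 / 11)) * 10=1625 / 1782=0.91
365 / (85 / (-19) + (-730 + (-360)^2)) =1387 / 489689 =0.00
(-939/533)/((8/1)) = -939/4264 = -0.22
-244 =-244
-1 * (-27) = 27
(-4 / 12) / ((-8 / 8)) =1 / 3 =0.33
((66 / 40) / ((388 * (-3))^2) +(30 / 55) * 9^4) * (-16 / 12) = -355578906361 / 74519280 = -4771.64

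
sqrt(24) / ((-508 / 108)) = -54 * sqrt(6) / 127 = -1.04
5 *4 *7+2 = 142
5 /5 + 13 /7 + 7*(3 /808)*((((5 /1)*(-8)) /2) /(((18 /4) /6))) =1530 /707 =2.16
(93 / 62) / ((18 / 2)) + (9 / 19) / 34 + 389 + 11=387775 / 969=400.18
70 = 70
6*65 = 390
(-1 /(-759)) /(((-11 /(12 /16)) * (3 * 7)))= -1 /233772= -0.00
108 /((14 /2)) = 108 /7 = 15.43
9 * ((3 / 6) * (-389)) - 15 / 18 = -5254 / 3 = -1751.33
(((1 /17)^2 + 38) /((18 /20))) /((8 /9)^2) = 494235 /9248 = 53.44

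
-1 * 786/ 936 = -131/ 156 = -0.84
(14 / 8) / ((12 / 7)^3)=2401 / 6912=0.35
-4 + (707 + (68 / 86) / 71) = 2146293 / 3053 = 703.01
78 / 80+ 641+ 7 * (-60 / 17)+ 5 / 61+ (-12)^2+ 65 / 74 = 1169839291 / 1534760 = 762.23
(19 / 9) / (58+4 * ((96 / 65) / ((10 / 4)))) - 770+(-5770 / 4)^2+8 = 734513558087 / 353124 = 2080044.28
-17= -17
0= 0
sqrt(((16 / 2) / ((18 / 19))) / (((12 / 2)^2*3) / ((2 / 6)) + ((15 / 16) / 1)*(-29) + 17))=8*sqrt(95399) / 15063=0.16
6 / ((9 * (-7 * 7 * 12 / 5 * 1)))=-5 / 882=-0.01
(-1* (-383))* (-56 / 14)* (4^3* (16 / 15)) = -1568768 / 15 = -104584.53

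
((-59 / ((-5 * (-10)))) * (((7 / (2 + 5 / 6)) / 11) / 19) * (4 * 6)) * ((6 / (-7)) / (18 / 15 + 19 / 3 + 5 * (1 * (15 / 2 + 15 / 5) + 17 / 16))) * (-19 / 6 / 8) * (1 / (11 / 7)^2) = -1248912 / 1774296205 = -0.00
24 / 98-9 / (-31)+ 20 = 31193 / 1519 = 20.54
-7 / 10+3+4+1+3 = 103 / 10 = 10.30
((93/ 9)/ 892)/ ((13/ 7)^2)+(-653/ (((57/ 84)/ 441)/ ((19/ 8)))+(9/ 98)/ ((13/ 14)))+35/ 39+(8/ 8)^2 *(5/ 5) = -1063576058047/ 1055236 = -1007903.50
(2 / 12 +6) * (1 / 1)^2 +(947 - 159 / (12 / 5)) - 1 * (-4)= 10691 / 12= 890.92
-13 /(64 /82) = -533 /32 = -16.66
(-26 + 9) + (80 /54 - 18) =-905 /27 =-33.52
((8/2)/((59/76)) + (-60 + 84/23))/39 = -1.31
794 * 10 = 7940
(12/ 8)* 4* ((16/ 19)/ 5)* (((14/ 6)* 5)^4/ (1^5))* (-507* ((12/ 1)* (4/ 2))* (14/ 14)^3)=-227800140.35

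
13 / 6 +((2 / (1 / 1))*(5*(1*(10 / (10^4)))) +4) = 1853 / 300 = 6.18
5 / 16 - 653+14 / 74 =-386279 / 592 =-652.50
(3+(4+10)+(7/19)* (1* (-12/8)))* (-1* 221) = -138125/38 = -3634.87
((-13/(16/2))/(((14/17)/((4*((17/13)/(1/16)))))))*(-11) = 12716/7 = 1816.57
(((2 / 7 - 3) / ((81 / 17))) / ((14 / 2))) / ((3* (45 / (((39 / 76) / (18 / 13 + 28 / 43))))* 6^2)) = -123539 / 29268358560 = -0.00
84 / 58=42 / 29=1.45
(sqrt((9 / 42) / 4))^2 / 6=1 / 112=0.01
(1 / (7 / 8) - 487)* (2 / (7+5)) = -80.98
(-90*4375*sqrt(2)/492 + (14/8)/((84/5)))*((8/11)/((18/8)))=10/297 - 350000*sqrt(2)/1353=-365.80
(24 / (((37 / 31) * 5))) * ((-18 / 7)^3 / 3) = -1446336 / 63455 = -22.79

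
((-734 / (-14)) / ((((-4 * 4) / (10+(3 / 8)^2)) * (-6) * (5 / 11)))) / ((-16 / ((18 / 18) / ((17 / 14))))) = -2620013 / 4177920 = -0.63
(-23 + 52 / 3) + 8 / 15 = -77 / 15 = -5.13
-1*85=-85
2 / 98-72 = -3527 / 49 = -71.98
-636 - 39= -675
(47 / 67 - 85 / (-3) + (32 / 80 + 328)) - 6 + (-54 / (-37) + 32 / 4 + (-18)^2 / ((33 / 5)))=167698294 / 409035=409.99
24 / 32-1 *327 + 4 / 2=-1297 / 4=-324.25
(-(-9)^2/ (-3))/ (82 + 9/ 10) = 270/ 829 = 0.33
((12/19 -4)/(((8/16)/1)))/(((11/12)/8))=-12288/209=-58.79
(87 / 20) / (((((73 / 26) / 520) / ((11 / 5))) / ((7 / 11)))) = 1127.90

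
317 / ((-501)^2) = 317 / 251001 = 0.00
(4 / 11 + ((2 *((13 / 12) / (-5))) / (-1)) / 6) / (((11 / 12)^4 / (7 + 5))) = 5965056 / 805255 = 7.41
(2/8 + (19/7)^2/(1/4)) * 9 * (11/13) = 576675/2548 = 226.32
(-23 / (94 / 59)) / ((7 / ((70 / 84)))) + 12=40591 / 3948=10.28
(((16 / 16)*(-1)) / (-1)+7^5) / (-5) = -16808 / 5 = -3361.60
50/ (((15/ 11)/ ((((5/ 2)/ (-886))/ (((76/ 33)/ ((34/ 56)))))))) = -51425/ 1885408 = -0.03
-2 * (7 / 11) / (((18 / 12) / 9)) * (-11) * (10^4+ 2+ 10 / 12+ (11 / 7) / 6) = 840260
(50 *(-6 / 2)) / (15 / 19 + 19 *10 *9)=-190 / 2167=-0.09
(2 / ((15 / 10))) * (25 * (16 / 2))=800 / 3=266.67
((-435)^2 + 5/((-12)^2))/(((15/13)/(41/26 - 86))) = -11962049795/864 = -13844965.04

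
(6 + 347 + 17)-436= -66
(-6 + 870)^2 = 746496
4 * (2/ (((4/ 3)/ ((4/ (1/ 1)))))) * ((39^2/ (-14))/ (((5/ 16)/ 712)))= -207926784/ 35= -5940765.26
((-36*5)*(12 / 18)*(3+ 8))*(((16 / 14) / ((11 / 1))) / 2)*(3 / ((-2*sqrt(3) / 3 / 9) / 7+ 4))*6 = -14696640 / 47627- 38880*sqrt(3) / 47627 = -309.99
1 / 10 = 0.10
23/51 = 0.45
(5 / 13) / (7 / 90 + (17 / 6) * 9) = 225 / 14963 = 0.02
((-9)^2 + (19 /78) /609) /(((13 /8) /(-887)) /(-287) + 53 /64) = 4477715677664 /45779241573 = 97.81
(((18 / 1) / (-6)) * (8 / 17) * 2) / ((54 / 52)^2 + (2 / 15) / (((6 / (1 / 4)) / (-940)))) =292032 / 428587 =0.68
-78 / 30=-13 / 5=-2.60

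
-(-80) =80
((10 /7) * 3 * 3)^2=8100 /49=165.31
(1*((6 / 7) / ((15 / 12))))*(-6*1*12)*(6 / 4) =-2592 / 35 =-74.06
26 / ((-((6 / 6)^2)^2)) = -26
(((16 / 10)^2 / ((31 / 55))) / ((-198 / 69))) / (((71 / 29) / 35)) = -149408 / 6603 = -22.63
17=17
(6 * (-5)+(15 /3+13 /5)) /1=-112 /5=-22.40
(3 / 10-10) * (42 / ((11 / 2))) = -74.07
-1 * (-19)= 19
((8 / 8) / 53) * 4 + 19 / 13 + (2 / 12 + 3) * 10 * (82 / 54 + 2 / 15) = 3005072 / 55809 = 53.85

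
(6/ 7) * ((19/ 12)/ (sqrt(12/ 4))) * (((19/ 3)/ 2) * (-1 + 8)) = 361 * sqrt(3)/ 36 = 17.37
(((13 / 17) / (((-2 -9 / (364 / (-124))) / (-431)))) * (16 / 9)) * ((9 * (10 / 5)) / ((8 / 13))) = -26513396 / 1649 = -16078.47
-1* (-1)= 1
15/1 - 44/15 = 181/15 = 12.07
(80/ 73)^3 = 512000/ 389017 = 1.32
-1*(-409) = 409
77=77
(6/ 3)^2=4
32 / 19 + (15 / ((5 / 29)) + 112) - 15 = 3528 / 19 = 185.68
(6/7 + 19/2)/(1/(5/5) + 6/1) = 145/98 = 1.48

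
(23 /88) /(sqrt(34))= 23* sqrt(34) /2992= 0.04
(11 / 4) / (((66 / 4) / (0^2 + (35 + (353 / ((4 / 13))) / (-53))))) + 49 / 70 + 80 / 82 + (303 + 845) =300369767 / 260760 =1151.90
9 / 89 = 0.10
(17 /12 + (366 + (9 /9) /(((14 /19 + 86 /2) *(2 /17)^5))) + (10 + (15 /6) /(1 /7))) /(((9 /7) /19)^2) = 73662709547 /239328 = 307789.77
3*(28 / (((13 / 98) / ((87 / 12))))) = 59682 / 13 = 4590.92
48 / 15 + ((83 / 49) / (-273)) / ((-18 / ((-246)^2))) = 1609262 / 66885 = 24.06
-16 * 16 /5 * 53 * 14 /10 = -94976 /25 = -3799.04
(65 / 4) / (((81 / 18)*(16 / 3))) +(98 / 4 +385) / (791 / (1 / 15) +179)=205543 / 289056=0.71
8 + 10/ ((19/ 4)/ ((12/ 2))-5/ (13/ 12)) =6424/ 1193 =5.38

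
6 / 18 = 1 / 3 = 0.33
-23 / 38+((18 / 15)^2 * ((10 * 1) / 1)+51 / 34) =1453 / 95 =15.29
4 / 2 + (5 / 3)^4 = 9.72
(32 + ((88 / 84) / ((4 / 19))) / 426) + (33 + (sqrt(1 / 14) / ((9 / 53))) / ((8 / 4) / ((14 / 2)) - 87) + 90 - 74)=1449461 / 17892 - 53 *sqrt(14) / 10926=80.99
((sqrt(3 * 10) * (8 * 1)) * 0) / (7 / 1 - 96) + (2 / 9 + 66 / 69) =244 / 207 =1.18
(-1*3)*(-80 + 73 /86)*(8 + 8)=163368 /43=3799.26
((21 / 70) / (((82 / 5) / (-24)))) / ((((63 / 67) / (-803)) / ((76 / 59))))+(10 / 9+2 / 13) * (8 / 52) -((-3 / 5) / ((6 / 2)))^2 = 311058568907 / 643877325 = 483.10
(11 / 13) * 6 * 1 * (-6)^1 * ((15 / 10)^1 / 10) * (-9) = 2673 / 65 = 41.12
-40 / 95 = -8 / 19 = -0.42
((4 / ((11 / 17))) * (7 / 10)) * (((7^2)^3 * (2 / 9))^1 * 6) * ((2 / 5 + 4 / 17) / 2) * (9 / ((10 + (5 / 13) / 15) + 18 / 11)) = 20812578696 / 125075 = 166400.79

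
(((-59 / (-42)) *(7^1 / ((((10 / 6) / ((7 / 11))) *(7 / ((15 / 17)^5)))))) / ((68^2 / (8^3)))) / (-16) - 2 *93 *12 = -10074644060121 / 4513725403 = -2232.00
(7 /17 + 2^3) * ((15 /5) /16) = 429 /272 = 1.58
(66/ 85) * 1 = 66/ 85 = 0.78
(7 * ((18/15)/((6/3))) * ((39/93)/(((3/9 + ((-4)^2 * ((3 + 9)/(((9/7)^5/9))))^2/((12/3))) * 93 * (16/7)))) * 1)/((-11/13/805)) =-6376850372529/48923644981435664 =-0.00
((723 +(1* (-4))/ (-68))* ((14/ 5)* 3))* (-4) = -2065056/ 85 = -24294.78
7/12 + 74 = 895/12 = 74.58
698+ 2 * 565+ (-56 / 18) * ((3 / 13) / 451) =32152664 / 17589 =1828.00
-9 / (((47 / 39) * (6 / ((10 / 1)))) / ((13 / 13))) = -585 / 47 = -12.45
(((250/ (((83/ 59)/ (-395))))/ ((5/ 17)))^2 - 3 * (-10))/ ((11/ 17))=6670908558075890/ 75779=88031097772.15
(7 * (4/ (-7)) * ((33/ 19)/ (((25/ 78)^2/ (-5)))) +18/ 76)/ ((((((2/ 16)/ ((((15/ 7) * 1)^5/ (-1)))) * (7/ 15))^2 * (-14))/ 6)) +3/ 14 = -320319618238921629543/ 3681782395466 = -87001235.77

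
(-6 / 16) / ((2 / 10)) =-15 / 8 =-1.88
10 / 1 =10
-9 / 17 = -0.53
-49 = -49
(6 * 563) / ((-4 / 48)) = -40536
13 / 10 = 1.30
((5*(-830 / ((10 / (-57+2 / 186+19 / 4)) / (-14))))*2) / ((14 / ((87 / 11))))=-233876155 / 682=-342926.91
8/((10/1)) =4/5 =0.80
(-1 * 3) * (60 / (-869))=180 / 869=0.21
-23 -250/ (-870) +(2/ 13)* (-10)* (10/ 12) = -9046/ 377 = -23.99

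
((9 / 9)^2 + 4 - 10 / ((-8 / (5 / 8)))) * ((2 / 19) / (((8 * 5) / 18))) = 333 / 1216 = 0.27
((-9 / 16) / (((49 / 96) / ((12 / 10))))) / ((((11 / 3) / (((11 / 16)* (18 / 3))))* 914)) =-729 / 447860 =-0.00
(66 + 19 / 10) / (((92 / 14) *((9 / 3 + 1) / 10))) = 4753 / 184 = 25.83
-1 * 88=-88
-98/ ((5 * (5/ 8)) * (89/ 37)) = -29008/ 2225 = -13.04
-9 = -9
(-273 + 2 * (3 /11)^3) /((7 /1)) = -363309 /9317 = -38.99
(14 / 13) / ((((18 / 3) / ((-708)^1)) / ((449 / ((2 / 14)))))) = -5192236 / 13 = -399402.77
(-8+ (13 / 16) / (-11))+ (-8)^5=-32776.07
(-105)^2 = 11025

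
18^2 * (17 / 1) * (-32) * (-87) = 15334272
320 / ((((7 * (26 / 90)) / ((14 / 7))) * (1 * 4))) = 7200 / 91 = 79.12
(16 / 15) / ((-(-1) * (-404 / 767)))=-3068 / 1515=-2.03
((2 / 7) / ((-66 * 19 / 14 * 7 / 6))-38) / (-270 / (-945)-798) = 27799 / 583528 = 0.05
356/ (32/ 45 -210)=-8010/ 4709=-1.70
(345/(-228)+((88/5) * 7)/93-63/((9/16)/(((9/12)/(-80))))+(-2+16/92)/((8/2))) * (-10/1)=-164617/40641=-4.05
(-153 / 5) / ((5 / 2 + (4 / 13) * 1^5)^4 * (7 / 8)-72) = 559338624 / 322152445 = 1.74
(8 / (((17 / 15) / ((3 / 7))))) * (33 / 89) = 11880 / 10591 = 1.12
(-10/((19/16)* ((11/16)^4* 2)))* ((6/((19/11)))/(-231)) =10485760/36997807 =0.28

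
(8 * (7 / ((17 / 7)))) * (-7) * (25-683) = 1805552 / 17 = 106208.94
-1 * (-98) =98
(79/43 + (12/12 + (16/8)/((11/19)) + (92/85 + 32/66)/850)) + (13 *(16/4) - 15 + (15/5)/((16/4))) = 9030941681/205045500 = 44.04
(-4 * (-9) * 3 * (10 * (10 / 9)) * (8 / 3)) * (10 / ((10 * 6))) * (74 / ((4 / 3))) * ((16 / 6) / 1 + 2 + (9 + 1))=1302400 / 3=434133.33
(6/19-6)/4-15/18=-257/114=-2.25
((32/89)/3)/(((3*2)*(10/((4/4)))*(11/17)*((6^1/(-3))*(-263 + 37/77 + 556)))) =-238/45252495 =-0.00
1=1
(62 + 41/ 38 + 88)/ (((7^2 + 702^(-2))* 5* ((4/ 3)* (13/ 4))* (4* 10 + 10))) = 0.00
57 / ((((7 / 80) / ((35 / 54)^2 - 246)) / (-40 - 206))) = 22314018760 / 567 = 39354530.44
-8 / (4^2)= -1 / 2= -0.50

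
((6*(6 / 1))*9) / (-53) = -6.11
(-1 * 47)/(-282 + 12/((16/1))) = 188/1125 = 0.17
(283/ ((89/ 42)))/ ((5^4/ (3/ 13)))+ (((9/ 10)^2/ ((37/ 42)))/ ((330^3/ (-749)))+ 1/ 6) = 1845757575163/ 8546816850000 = 0.22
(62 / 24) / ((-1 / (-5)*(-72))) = -155 / 864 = -0.18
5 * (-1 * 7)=-35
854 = 854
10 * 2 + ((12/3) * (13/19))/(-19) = 7168/361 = 19.86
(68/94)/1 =34/47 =0.72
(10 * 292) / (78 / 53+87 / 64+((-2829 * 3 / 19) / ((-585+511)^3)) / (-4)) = 9532294868480 / 9241094799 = 1031.51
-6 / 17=-0.35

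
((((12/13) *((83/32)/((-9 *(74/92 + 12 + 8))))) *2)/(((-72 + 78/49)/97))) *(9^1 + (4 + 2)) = 394499/746460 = 0.53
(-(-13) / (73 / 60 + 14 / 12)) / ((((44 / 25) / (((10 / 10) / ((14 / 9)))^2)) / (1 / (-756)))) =-1125 / 664048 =-0.00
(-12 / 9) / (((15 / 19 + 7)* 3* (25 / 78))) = -494 / 2775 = -0.18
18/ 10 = 9/ 5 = 1.80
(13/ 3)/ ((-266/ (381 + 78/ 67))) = -110955/ 17822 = -6.23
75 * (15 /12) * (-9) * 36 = -30375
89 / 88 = 1.01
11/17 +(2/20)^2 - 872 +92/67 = -99089561/113900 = -869.97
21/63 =0.33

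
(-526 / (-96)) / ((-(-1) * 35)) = 0.16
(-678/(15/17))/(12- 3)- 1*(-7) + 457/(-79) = -299198/3555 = -84.16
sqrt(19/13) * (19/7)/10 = 19 * sqrt(247)/910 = 0.33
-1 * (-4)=4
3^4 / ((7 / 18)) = 1458 / 7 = 208.29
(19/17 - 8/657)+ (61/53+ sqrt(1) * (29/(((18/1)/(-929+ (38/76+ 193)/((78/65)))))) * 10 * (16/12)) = -29284380935/1775871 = -16490.15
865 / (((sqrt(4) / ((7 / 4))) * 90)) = 1211 / 144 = 8.41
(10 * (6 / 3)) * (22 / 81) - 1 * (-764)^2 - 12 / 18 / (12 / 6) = -47278963 / 81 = -583690.90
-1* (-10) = 10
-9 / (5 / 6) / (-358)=27 / 895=0.03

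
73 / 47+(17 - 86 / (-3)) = 6658 / 141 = 47.22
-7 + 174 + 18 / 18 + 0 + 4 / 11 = 1852 / 11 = 168.36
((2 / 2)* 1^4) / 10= 1 / 10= 0.10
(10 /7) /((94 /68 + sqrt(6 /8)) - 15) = -0.11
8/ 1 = 8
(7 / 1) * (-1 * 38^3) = -384104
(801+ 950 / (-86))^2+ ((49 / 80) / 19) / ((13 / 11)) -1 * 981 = 623045.54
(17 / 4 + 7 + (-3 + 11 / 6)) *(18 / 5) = 363 / 10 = 36.30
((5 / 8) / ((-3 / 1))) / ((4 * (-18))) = 5 / 1728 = 0.00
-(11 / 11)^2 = -1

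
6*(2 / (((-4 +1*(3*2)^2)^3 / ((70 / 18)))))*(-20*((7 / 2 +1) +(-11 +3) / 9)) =-0.10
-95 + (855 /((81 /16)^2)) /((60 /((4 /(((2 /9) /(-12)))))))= -17423 /81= -215.10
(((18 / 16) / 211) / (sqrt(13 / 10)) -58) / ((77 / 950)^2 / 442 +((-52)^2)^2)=-797810000 / 100573799327101 +34520625 * sqrt(130) / 615411078082531019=-0.00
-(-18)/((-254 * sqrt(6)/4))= -6 * sqrt(6)/127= -0.12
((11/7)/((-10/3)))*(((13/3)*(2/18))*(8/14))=-286/2205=-0.13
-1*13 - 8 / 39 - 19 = -1256 / 39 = -32.21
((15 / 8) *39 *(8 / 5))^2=13689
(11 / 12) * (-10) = -55 / 6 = -9.17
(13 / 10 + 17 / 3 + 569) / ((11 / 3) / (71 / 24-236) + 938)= 96641447 / 157384380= 0.61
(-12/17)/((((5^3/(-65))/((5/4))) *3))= 13/85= 0.15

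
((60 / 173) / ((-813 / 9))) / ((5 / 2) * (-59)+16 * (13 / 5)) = 600 / 16549699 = 0.00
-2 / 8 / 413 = -1 / 1652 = -0.00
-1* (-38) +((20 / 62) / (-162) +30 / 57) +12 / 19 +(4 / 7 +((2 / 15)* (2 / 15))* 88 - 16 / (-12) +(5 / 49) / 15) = 2491559248 / 58443525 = 42.63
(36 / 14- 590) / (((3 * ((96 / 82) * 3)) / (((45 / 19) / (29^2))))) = -52685 / 335559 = -0.16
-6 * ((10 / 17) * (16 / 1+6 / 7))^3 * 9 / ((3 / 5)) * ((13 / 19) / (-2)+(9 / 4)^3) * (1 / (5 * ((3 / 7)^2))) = -689816716250 / 653429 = -1055687.33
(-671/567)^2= 450241/321489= 1.40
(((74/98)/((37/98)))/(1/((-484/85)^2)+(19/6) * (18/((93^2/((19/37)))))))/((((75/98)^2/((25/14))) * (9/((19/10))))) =37.61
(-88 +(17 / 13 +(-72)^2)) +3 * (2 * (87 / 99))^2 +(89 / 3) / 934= 7502534605 / 1469182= 5106.61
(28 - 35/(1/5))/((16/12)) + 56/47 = -109.06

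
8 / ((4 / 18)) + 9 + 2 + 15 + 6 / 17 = 62.35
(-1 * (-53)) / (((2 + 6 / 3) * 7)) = 53 / 28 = 1.89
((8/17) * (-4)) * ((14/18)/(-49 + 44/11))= 224/6885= 0.03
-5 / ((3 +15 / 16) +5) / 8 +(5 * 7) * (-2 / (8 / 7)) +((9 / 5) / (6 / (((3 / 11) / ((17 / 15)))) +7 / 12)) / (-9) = -61.33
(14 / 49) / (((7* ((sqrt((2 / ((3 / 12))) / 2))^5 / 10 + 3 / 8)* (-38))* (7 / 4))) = -160 / 931931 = -0.00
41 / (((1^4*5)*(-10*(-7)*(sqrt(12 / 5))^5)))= 41*sqrt(15) / 12096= 0.01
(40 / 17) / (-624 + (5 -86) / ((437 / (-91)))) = -17480 / 4510389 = -0.00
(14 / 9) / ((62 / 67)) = 469 / 279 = 1.68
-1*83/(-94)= 83/94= 0.88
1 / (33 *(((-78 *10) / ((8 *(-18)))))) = 4 / 715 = 0.01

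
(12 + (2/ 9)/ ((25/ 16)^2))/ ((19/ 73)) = 46.45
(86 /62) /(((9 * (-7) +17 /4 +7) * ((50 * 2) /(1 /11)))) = -0.00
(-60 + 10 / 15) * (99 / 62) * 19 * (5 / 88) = -25365 / 248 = -102.28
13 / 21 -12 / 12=-8 / 21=-0.38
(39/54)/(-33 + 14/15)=-5/222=-0.02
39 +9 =48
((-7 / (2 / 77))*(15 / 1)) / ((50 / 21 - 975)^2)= -713097 / 166872250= -0.00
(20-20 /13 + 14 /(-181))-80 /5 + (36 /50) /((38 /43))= 3575361 /1117675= 3.20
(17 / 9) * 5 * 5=425 / 9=47.22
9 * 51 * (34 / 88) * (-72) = -140454 / 11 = -12768.55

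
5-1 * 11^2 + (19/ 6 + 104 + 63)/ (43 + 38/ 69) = -673677/ 6010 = -112.09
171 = 171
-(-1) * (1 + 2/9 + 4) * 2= 94/9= 10.44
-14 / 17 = -0.82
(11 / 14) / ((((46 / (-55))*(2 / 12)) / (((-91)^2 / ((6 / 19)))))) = -13598585 / 92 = -147810.71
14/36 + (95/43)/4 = 1457/1548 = 0.94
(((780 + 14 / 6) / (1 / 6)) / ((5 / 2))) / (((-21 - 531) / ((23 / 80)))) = -2347 / 2400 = -0.98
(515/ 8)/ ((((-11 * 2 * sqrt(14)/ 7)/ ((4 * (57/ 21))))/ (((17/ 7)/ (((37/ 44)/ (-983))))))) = 163517135 * sqrt(14)/ 3626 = 168732.79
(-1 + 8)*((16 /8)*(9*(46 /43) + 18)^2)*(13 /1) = 138920.83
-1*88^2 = -7744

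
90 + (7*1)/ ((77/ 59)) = 1049/ 11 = 95.36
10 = 10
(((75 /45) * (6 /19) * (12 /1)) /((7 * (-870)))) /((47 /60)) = -0.00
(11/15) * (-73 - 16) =-979/15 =-65.27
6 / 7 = 0.86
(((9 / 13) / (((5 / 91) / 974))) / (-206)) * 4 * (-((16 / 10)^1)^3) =62834688 / 64375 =976.07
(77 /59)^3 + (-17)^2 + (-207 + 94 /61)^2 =32482687051875 /764215259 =42504.63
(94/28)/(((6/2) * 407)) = 47/17094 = 0.00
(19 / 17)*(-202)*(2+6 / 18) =-26866 / 51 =-526.78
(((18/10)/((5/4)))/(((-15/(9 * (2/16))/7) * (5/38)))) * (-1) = 3591/625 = 5.75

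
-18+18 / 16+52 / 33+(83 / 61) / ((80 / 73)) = -2263843 / 161040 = -14.06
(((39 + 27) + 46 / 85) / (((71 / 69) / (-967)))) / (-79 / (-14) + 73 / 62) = -10236575937 / 1116475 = -9168.66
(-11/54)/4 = -11/216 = -0.05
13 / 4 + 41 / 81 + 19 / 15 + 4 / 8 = 8947 / 1620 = 5.52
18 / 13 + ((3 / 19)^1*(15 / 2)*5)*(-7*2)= -20133 / 247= -81.51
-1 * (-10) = 10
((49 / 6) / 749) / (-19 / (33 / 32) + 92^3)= 77 / 5498964544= 0.00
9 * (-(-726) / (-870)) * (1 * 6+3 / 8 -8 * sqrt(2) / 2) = -55539 / 1160+4356 * sqrt(2) / 145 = -5.39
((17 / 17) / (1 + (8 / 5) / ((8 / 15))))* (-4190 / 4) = -2095 / 8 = -261.88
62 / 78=31 / 39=0.79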